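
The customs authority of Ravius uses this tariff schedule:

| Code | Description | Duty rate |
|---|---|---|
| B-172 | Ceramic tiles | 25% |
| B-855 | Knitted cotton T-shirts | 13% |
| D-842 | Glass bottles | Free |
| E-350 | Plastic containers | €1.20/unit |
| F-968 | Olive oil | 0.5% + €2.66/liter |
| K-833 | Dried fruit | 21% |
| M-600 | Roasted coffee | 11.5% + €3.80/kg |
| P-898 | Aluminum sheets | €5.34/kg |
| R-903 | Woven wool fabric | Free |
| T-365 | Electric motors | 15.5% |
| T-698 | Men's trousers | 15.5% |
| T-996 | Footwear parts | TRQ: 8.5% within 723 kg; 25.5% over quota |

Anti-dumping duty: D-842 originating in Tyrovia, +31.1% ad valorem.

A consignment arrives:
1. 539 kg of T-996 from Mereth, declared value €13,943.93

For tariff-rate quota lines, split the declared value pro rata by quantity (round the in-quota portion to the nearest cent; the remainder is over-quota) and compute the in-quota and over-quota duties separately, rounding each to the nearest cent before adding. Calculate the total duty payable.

Line 1 (T-996, Mereth, 539 kg, €13,943.93):
Code T-996 is under a tariff-rate quota (threshold 723 kg). Quantity 539 kg is within the quota, so the in-quota rate 8.5% applies to the full value.
Duty = €13,943.93 × 8.5% = €1,185.23.

€1,185.23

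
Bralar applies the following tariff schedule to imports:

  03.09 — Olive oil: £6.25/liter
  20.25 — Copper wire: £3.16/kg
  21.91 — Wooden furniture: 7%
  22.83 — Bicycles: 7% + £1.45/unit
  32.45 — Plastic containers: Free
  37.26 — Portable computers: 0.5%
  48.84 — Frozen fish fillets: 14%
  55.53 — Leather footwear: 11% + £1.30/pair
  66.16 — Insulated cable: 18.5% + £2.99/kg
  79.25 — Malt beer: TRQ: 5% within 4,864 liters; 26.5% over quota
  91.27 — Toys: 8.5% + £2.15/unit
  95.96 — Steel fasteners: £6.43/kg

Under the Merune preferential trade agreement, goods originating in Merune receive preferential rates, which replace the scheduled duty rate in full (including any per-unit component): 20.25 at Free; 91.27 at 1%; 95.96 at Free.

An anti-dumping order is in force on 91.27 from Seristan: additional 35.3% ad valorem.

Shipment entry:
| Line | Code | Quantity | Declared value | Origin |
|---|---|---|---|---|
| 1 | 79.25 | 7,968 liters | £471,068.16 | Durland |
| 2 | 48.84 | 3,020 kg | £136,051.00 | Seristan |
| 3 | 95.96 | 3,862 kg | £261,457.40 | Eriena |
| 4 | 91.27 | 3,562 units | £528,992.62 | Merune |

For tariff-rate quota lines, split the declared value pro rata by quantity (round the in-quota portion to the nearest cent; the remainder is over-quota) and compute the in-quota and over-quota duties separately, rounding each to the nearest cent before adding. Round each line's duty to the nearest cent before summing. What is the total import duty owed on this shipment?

£112,177.46

Line 1 (79.25, Durland, 7,968 liters, £471,068.16):
Code 79.25 is under a tariff-rate quota (threshold 4,864 liters). In-quota: 4,864 liters at 5%; over-quota: 3,104 liters at 26.5%.
Pro-rata value split: in-quota = £471,068.16 × 4,864/7,968 = £287,559.68; over-quota = £471,068.16 − £287,559.68 = £183,508.48.
In-quota duty = £287,559.68 × 5% = £14,377.98. Over-quota duty = £183,508.48 × 26.5% = £48,629.75.
Line duty = £14,377.98 + £48,629.75 = £63,007.73.
Line 2 (48.84, Seristan, 3,020 kg, £136,051.00):
Base rate for 48.84 is 14%.
Duty = £136,051.00 × 14% = £19,047.14.
Line 3 (95.96, Eriena, 3,862 kg, £261,457.40):
Base rate for 95.96 is £6.43/kg.
95.96 has an FTA preferential rate, but origin Eriena is not Merune; base rate stands.
Duty = 3,862 × £6.43 = £24,832.66.
Line 4 (91.27, Merune, 3,562 units, £528,992.62):
Base rate for 91.27 is 8.5% + £2.15/unit.
Origin Merune qualifies under the Bralar–Merune agreement and 91.27 is covered: preferential rate 1% applies instead.
The additional-duty order on 91.27 targets Seristan, not Merune; it does not apply.
Duty = £528,992.62 × 1% = £5,289.93.
Total = £63,007.73 + £19,047.14 + £24,832.66 + £5,289.93 = £112,177.46.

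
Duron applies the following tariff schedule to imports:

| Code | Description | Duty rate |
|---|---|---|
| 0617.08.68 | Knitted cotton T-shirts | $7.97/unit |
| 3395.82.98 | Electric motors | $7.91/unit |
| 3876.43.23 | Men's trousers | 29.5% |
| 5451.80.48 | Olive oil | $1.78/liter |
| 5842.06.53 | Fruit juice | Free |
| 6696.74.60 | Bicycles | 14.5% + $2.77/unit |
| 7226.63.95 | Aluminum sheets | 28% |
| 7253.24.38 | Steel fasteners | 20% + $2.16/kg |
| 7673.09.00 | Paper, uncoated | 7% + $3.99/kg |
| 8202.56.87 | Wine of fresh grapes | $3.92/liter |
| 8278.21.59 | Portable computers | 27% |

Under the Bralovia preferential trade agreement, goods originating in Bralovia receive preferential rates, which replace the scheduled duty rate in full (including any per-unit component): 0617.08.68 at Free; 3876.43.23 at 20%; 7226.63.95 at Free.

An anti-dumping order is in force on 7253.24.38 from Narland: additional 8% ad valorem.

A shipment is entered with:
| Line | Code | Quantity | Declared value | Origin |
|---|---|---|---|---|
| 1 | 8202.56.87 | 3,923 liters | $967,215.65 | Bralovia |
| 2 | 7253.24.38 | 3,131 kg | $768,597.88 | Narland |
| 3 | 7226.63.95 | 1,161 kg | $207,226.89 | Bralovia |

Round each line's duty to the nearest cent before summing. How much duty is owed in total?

Line 1 (8202.56.87, Bralovia, 3,923 liters, $967,215.65):
Base rate for 8202.56.87 is $3.92/liter.
Origin Bralovia is the FTA partner but 8202.56.87 is not on the preference list; base rate stands.
Duty = 3,923 × $3.92 = $15,378.16.
Line 2 (7253.24.38, Narland, 3,131 kg, $768,597.88):
Base rate for 7253.24.38 is 20% + $2.16/kg.
Additional duty on 7253.24.38 from Narland: +8%. Applied ad valorem rate: 20% + 8% = 28%.
Duty = $768,597.88 × 28% + 3,131 × $2.16 = $221,970.37.
Line 3 (7226.63.95, Bralovia, 1,161 kg, $207,226.89):
Base rate for 7226.63.95 is 28%.
Origin Bralovia qualifies under the Duron–Bralovia agreement and 7226.63.95 is covered: preferential rate Free applies instead.
Duty = $207,226.89 × 0% = $0.00.
Total = $15,378.16 + $221,970.37 + $0.00 = $237,348.53.

$237,348.53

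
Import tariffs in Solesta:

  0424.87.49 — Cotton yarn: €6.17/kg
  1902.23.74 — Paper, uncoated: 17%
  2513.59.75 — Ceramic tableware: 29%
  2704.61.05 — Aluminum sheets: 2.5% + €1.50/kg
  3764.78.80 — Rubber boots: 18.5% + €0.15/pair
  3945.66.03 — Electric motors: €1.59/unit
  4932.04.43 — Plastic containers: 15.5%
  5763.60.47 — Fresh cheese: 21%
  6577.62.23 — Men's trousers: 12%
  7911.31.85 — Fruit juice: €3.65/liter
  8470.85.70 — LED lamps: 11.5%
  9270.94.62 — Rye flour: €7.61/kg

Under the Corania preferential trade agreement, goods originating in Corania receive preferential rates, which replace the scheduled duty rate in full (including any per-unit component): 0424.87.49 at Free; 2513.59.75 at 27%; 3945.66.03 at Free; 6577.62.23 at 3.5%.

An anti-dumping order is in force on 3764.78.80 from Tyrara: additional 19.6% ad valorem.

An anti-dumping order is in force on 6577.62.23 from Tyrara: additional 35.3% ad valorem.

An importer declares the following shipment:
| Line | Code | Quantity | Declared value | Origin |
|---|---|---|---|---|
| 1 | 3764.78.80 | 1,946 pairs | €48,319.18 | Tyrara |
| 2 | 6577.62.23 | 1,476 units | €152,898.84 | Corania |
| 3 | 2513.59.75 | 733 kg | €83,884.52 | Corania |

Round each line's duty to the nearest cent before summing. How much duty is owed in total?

€46,701.79

Line 1 (3764.78.80, Tyrara, 1,946 pairs, €48,319.18):
Base rate for 3764.78.80 is 18.5% + €0.15/pair.
Additional duty on 3764.78.80 from Tyrara: +19.6%. Applied ad valorem rate: 18.5% + 19.6% = 38.1%.
Duty = €48,319.18 × 38.1% + 1,946 × €0.15 = €18,701.51.
Line 2 (6577.62.23, Corania, 1,476 units, €152,898.84):
Base rate for 6577.62.23 is 12%.
Origin Corania qualifies under the Solesta–Corania agreement and 6577.62.23 is covered: preferential rate 3.5% applies instead.
The additional-duty order on 6577.62.23 targets Tyrara, not Corania; it does not apply.
Duty = €152,898.84 × 3.5% = €5,351.46.
Line 3 (2513.59.75, Corania, 733 kg, €83,884.52):
Base rate for 2513.59.75 is 29%.
Origin Corania qualifies under the Solesta–Corania agreement and 2513.59.75 is covered: preferential rate 27% applies instead.
Duty = €83,884.52 × 27% = €22,648.82.
Total = €18,701.51 + €5,351.46 + €22,648.82 = €46,701.79.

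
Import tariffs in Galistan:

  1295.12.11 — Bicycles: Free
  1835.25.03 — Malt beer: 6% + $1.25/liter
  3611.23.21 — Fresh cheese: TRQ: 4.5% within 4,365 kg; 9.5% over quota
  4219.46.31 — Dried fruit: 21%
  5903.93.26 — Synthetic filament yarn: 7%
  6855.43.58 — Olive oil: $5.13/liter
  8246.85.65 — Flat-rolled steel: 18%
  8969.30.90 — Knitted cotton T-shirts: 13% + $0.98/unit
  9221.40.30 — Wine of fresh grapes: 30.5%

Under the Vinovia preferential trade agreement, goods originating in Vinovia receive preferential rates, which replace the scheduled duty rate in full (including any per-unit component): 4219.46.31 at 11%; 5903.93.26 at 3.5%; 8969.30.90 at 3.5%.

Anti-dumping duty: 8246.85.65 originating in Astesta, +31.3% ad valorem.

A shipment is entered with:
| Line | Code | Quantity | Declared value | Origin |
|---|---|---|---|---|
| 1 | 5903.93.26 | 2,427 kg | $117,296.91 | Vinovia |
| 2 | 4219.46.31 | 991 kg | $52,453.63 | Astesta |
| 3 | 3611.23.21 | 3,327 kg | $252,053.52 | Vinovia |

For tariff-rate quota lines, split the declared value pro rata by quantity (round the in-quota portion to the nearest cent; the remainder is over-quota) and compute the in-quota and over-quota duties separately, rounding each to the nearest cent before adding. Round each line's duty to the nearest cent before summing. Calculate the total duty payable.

$26,463.06

Line 1 (5903.93.26, Vinovia, 2,427 kg, $117,296.91):
Base rate for 5903.93.26 is 7%.
Origin Vinovia qualifies under the Galistan–Vinovia agreement and 5903.93.26 is covered: preferential rate 3.5% applies instead.
Duty = $117,296.91 × 3.5% = $4,105.39.
Line 2 (4219.46.31, Astesta, 991 kg, $52,453.63):
Base rate for 4219.46.31 is 21%.
4219.46.31 has an FTA preferential rate, but origin Astesta is not Vinovia; base rate stands.
Duty = $52,453.63 × 21% = $11,015.26.
Line 3 (3611.23.21, Vinovia, 3,327 kg, $252,053.52):
Code 3611.23.21 is under a tariff-rate quota (threshold 4,365 kg). Quantity 3,327 kg is within the quota, so the in-quota rate 4.5% applies to the full value.
Duty = $252,053.52 × 4.5% = $11,342.41.
Total = $4,105.39 + $11,015.26 + $11,342.41 = $26,463.06.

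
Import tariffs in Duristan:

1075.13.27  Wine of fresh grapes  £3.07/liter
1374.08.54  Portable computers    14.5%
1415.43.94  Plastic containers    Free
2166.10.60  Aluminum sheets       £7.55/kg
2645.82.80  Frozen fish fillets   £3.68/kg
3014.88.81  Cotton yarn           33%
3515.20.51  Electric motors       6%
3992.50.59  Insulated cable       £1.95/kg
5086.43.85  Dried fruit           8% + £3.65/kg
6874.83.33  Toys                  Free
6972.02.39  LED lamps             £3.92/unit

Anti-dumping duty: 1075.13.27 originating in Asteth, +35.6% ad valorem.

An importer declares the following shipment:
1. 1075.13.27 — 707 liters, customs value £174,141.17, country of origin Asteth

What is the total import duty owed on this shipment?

£64,164.75

Line 1 (1075.13.27, Asteth, 707 liters, £174,141.17):
Base rate for 1075.13.27 is £3.07/liter.
Additional duty on 1075.13.27 from Asteth: +35.6% ad valorem. Applied ad valorem rate = 35.6%.
Duty = £174,141.17 × 35.6% + 707 × £3.07 = £64,164.75.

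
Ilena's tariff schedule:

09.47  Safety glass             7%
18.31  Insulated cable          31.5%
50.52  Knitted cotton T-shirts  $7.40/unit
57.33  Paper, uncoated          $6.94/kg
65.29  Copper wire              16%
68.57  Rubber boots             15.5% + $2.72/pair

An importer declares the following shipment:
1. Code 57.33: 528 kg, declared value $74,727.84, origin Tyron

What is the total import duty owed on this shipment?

Line 1 (57.33, Tyron, 528 kg, $74,727.84):
Base rate for 57.33 is $6.94/kg.
Duty = 528 × $6.94 = $3,664.32.

$3,664.32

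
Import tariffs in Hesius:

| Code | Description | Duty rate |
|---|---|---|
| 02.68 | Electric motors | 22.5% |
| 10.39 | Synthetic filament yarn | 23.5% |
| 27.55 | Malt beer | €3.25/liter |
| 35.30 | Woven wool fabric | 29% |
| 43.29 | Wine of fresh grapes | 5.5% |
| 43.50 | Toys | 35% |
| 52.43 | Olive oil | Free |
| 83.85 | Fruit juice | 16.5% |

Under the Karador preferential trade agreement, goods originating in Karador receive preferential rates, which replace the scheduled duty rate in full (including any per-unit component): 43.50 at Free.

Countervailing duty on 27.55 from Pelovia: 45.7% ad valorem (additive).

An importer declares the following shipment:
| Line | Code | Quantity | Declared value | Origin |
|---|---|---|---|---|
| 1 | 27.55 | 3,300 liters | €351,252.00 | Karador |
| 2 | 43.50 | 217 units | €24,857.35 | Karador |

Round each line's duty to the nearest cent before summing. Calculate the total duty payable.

Line 1 (27.55, Karador, 3,300 liters, €351,252.00):
Base rate for 27.55 is €3.25/liter.
Origin Karador is the FTA partner but 27.55 is not on the preference list; base rate stands.
The additional-duty order on 27.55 targets Pelovia, not Karador; it does not apply.
Duty = 3,300 × €3.25 = €10,725.00.
Line 2 (43.50, Karador, 217 units, €24,857.35):
Base rate for 43.50 is 35%.
Origin Karador qualifies under the Hesius–Karador agreement and 43.50 is covered: preferential rate Free applies instead.
Duty = €24,857.35 × 0% = €0.00.
Total = €10,725.00 + €0.00 = €10,725.00.

€10,725.00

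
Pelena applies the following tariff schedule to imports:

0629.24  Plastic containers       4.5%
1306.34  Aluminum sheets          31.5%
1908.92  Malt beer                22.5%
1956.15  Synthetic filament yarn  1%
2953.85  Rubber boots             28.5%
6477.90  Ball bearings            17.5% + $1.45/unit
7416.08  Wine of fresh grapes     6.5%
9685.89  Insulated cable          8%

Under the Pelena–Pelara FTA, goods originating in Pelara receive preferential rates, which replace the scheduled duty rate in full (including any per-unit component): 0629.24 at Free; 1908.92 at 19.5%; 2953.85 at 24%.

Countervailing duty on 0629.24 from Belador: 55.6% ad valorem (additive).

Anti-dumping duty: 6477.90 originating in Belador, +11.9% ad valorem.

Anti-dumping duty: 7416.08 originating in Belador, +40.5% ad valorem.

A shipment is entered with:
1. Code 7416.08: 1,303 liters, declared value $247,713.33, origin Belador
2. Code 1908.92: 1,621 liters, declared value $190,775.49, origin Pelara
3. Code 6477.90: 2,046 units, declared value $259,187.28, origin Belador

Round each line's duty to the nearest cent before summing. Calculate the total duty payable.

Line 1 (7416.08, Belador, 1,303 liters, $247,713.33):
Base rate for 7416.08 is 6.5%.
Additional duty on 7416.08 from Belador: +40.5%. Applied ad valorem rate: 6.5% + 40.5% = 47%.
Duty = $247,713.33 × 47% = $116,425.27.
Line 2 (1908.92, Pelara, 1,621 liters, $190,775.49):
Base rate for 1908.92 is 22.5%.
Origin Pelara qualifies under the Pelena–Pelara agreement and 1908.92 is covered: preferential rate 19.5% applies instead.
Duty = $190,775.49 × 19.5% = $37,201.22.
Line 3 (6477.90, Belador, 2,046 units, $259,187.28):
Base rate for 6477.90 is 17.5% + $1.45/unit.
Additional duty on 6477.90 from Belador: +11.9%. Applied ad valorem rate: 17.5% + 11.9% = 29.4%.
Duty = $259,187.28 × 29.4% + 2,046 × $1.45 = $79,167.76.
Total = $116,425.27 + $37,201.22 + $79,167.76 = $232,794.25.

$232,794.25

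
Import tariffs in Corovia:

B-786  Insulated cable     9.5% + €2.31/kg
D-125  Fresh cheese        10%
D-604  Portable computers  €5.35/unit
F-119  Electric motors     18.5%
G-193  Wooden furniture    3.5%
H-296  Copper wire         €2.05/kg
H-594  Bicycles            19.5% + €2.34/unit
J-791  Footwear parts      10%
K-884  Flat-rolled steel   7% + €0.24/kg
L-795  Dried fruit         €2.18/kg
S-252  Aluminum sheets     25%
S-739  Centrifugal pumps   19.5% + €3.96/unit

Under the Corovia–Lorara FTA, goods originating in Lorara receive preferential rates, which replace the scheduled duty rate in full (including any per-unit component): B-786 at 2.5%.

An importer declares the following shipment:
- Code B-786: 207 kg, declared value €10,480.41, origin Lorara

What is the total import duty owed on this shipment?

Line 1 (B-786, Lorara, 207 kg, €10,480.41):
Base rate for B-786 is 9.5% + €2.31/kg.
Origin Lorara qualifies under the Corovia–Lorara agreement and B-786 is covered: preferential rate 2.5% applies instead.
Duty = €10,480.41 × 2.5% = €262.01.

€262.01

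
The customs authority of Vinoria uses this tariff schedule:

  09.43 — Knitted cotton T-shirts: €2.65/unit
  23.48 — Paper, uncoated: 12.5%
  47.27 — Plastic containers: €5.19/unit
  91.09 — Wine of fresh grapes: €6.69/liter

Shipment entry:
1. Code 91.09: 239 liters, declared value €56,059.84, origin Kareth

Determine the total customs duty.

Line 1 (91.09, Kareth, 239 liters, €56,059.84):
Base rate for 91.09 is €6.69/liter.
Duty = 239 × €6.69 = €1,598.91.

€1,598.91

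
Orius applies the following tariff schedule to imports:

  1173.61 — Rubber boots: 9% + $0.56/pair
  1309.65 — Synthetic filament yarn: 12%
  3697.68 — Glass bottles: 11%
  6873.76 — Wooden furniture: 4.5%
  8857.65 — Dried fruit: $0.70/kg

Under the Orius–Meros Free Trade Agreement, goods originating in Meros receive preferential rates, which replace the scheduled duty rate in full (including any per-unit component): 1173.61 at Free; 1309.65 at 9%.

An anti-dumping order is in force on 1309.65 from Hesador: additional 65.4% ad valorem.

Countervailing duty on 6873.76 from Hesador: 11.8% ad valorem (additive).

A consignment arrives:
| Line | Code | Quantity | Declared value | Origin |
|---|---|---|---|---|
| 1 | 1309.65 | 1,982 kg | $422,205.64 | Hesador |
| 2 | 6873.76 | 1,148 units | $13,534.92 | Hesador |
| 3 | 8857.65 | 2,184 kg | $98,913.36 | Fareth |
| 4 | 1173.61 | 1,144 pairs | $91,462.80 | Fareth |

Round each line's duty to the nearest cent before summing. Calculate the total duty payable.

Line 1 (1309.65, Hesador, 1,982 kg, $422,205.64):
Base rate for 1309.65 is 12%.
1309.65 has an FTA preferential rate, but origin Hesador is not Meros; base rate stands.
Additional duty on 1309.65 from Hesador: +65.4%. Applied ad valorem rate: 12% + 65.4% = 77.4%.
Duty = $422,205.64 × 77.4% = $326,787.17.
Line 2 (6873.76, Hesador, 1,148 units, $13,534.92):
Base rate for 6873.76 is 4.5%.
Additional duty on 6873.76 from Hesador: +11.8%. Applied ad valorem rate: 4.5% + 11.8% = 16.3%.
Duty = $13,534.92 × 16.3% = $2,206.19.
Line 3 (8857.65, Fareth, 2,184 kg, $98,913.36):
Base rate for 8857.65 is $0.70/kg.
Duty = 2,184 × $0.70 = $1,528.80.
Line 4 (1173.61, Fareth, 1,144 pairs, $91,462.80):
Base rate for 1173.61 is 9% + $0.56/pair.
1173.61 has an FTA preferential rate, but origin Fareth is not Meros; base rate stands.
Duty = $91,462.80 × 9% + 1,144 × $0.56 = $8,872.29.
Total = $326,787.17 + $2,206.19 + $1,528.80 + $8,872.29 = $339,394.45.

$339,394.45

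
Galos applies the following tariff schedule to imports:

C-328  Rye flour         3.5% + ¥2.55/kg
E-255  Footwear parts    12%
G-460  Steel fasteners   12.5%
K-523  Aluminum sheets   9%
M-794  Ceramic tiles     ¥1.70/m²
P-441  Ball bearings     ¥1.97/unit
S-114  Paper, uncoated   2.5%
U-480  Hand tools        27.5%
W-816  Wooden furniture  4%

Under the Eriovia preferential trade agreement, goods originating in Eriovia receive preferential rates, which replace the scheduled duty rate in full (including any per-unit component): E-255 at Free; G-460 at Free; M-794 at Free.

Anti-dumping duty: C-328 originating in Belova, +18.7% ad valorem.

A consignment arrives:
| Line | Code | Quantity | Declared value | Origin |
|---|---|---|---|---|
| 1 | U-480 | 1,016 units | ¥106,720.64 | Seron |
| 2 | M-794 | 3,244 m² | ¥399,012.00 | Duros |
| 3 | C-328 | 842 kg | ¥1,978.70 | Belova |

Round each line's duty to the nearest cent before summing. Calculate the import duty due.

¥37,449.35

Line 1 (U-480, Seron, 1,016 units, ¥106,720.64):
Base rate for U-480 is 27.5%.
Duty = ¥106,720.64 × 27.5% = ¥29,348.18.
Line 2 (M-794, Duros, 3,244 m², ¥399,012.00):
Base rate for M-794 is ¥1.70/m².
M-794 has an FTA preferential rate, but origin Duros is not Eriovia; base rate stands.
Duty = 3,244 × ¥1.70 = ¥5,514.80.
Line 3 (C-328, Belova, 842 kg, ¥1,978.70):
Base rate for C-328 is 3.5% + ¥2.55/kg.
Additional duty on C-328 from Belova: +18.7%. Applied ad valorem rate: 3.5% + 18.7% = 22.2%.
Duty = ¥1,978.70 × 22.2% + 842 × ¥2.55 = ¥2,586.37.
Total = ¥29,348.18 + ¥5,514.80 + ¥2,586.37 = ¥37,449.35.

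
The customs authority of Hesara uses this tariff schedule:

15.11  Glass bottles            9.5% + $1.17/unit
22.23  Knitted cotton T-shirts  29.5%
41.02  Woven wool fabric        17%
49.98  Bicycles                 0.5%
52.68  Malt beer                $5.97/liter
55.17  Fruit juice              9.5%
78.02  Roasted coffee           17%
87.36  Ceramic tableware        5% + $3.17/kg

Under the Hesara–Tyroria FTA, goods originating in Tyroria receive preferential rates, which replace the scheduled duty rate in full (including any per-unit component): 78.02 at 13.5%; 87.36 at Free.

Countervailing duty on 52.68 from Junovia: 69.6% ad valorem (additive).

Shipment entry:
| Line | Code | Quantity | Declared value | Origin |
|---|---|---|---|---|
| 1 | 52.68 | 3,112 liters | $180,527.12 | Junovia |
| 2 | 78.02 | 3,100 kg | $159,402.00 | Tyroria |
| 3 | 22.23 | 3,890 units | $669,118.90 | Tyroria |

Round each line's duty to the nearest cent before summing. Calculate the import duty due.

Line 1 (52.68, Junovia, 3,112 liters, $180,527.12):
Base rate for 52.68 is $5.97/liter.
Additional duty on 52.68 from Junovia: +69.6% ad valorem. Applied ad valorem rate = 69.6%.
Duty = $180,527.12 × 69.6% + 3,112 × $5.97 = $144,225.52.
Line 2 (78.02, Tyroria, 3,100 kg, $159,402.00):
Base rate for 78.02 is 17%.
Origin Tyroria qualifies under the Hesara–Tyroria agreement and 78.02 is covered: preferential rate 13.5% applies instead.
Duty = $159,402.00 × 13.5% = $21,519.27.
Line 3 (22.23, Tyroria, 3,890 units, $669,118.90):
Base rate for 22.23 is 29.5%.
Origin Tyroria is the FTA partner but 22.23 is not on the preference list; base rate stands.
Duty = $669,118.90 × 29.5% = $197,390.08.
Total = $144,225.52 + $21,519.27 + $197,390.08 = $363,134.87.

$363,134.87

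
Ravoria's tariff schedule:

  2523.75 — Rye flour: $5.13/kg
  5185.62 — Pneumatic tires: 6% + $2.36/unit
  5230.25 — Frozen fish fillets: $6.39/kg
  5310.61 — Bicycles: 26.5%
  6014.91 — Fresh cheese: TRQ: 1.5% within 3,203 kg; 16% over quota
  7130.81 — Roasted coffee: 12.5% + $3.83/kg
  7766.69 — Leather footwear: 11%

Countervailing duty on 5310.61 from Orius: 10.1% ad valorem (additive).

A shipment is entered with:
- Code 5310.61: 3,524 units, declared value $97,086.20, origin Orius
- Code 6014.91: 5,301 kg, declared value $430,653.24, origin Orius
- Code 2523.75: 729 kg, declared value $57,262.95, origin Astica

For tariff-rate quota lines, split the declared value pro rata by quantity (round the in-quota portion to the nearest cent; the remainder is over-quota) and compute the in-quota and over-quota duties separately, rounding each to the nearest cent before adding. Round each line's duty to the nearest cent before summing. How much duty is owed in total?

Line 1 (5310.61, Orius, 3,524 units, $97,086.20):
Base rate for 5310.61 is 26.5%.
Additional duty on 5310.61 from Orius: +10.1%. Applied ad valorem rate: 26.5% + 10.1% = 36.6%.
Duty = $97,086.20 × 36.6% = $35,533.55.
Line 2 (6014.91, Orius, 5,301 kg, $430,653.24):
Code 6014.91 is under a tariff-rate quota (threshold 3,203 kg). In-quota: 3,203 kg at 1.5%; over-quota: 2,098 kg at 16%.
Pro-rata value split: in-quota = $430,653.24 × 3,203/5,301 = $260,211.72; over-quota = $430,653.24 − $260,211.72 = $170,441.52.
In-quota duty = $260,211.72 × 1.5% = $3,903.18. Over-quota duty = $170,441.52 × 16% = $27,270.64.
Line duty = $3,903.18 + $27,270.64 = $31,173.82.
Line 3 (2523.75, Astica, 729 kg, $57,262.95):
Base rate for 2523.75 is $5.13/kg.
Duty = 729 × $5.13 = $3,739.77.
Total = $35,533.55 + $31,173.82 + $3,739.77 = $70,447.14.

$70,447.14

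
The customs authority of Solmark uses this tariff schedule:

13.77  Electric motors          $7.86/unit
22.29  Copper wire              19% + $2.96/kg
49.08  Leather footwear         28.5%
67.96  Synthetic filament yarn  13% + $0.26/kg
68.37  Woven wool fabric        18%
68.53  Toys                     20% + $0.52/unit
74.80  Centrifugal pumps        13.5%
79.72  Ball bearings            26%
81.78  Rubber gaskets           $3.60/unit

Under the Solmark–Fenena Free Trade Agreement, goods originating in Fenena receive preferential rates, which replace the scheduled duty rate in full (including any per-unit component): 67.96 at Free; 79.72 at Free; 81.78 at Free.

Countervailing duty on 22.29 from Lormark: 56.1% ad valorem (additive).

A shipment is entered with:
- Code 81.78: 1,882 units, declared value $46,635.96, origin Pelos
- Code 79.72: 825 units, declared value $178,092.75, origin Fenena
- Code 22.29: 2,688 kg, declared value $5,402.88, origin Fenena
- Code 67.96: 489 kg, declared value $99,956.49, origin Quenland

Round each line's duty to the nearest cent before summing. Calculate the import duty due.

$28,879.71

Line 1 (81.78, Pelos, 1,882 units, $46,635.96):
Base rate for 81.78 is $3.60/unit.
81.78 has an FTA preferential rate, but origin Pelos is not Fenena; base rate stands.
Duty = 1,882 × $3.60 = $6,775.20.
Line 2 (79.72, Fenena, 825 units, $178,092.75):
Base rate for 79.72 is 26%.
Origin Fenena qualifies under the Solmark–Fenena agreement and 79.72 is covered: preferential rate Free applies instead.
Duty = $178,092.75 × 0% = $0.00.
Line 3 (22.29, Fenena, 2,688 kg, $5,402.88):
Base rate for 22.29 is 19% + $2.96/kg.
Origin Fenena is the FTA partner but 22.29 is not on the preference list; base rate stands.
The additional-duty order on 22.29 targets Lormark, not Fenena; it does not apply.
Duty = $5,402.88 × 19% + 2,688 × $2.96 = $8,983.03.
Line 4 (67.96, Quenland, 489 kg, $99,956.49):
Base rate for 67.96 is 13% + $0.26/kg.
67.96 has an FTA preferential rate, but origin Quenland is not Fenena; base rate stands.
Duty = $99,956.49 × 13% + 489 × $0.26 = $13,121.48.
Total = $6,775.20 + $0.00 + $8,983.03 + $13,121.48 = $28,879.71.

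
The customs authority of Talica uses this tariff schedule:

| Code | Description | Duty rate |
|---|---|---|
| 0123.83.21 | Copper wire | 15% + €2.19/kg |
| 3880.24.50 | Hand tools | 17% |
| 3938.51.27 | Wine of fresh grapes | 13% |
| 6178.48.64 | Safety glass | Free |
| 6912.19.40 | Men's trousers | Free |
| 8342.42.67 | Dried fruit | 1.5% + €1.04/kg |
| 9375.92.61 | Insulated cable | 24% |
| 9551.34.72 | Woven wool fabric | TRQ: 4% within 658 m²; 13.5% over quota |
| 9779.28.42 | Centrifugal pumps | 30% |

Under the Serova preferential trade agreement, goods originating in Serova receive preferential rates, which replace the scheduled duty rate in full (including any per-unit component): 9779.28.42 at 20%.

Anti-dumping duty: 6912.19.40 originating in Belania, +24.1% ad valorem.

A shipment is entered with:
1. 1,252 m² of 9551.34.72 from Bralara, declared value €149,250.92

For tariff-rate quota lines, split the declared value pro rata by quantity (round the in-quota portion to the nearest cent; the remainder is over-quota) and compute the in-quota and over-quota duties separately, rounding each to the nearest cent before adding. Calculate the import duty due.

€12,697.06

Line 1 (9551.34.72, Bralara, 1,252 m², €149,250.92):
Code 9551.34.72 is under a tariff-rate quota (threshold 658 m²). In-quota: 658 m² at 4%; over-quota: 594 m² at 13.5%.
Pro-rata value split: in-quota = €149,250.92 × 658/1,252 = €78,440.18; over-quota = €149,250.92 − €78,440.18 = €70,810.74.
In-quota duty = €78,440.18 × 4% = €3,137.61. Over-quota duty = €70,810.74 × 13.5% = €9,559.45.
Line duty = €3,137.61 + €9,559.45 = €12,697.06.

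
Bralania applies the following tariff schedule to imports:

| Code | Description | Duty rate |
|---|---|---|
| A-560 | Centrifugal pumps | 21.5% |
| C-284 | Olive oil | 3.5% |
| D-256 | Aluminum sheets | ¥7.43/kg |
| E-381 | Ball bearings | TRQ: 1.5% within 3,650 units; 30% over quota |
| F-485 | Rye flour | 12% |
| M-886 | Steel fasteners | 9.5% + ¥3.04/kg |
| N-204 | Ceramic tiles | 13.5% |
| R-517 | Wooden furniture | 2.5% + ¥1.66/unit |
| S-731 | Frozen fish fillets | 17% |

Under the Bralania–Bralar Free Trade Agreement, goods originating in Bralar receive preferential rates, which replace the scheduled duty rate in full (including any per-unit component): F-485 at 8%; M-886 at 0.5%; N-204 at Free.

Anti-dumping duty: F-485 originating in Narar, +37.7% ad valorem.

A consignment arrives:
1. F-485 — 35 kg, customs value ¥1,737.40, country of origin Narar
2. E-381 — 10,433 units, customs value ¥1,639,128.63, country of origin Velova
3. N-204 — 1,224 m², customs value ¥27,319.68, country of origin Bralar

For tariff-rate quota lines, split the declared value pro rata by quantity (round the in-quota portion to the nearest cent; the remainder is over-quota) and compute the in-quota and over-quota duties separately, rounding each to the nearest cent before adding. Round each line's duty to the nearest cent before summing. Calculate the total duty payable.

¥329,168.40

Line 1 (F-485, Narar, 35 kg, ¥1,737.40):
Base rate for F-485 is 12%.
F-485 has an FTA preferential rate, but origin Narar is not Bralar; base rate stands.
Additional duty on F-485 from Narar: +37.7%. Applied ad valorem rate: 12% + 37.7% = 49.7%.
Duty = ¥1,737.40 × 49.7% = ¥863.49.
Line 2 (E-381, Velova, 10,433 units, ¥1,639,128.63):
Code E-381 is under a tariff-rate quota (threshold 3,650 units). In-quota: 3,650 units at 1.5%; over-quota: 6,783 units at 30%.
Pro-rata value split: in-quota = ¥1,639,128.63 × 3,650/10,433 = ¥573,451.50; over-quota = ¥1,639,128.63 − ¥573,451.50 = ¥1,065,677.13.
In-quota duty = ¥573,451.50 × 1.5% = ¥8,601.77. Over-quota duty = ¥1,065,677.13 × 30% = ¥319,703.14.
Line duty = ¥8,601.77 + ¥319,703.14 = ¥328,304.91.
Line 3 (N-204, Bralar, 1,224 m², ¥27,319.68):
Base rate for N-204 is 13.5%.
Origin Bralar qualifies under the Bralania–Bralar agreement and N-204 is covered: preferential rate Free applies instead.
Duty = ¥27,319.68 × 0% = ¥0.00.
Total = ¥863.49 + ¥328,304.91 + ¥0.00 = ¥329,168.40.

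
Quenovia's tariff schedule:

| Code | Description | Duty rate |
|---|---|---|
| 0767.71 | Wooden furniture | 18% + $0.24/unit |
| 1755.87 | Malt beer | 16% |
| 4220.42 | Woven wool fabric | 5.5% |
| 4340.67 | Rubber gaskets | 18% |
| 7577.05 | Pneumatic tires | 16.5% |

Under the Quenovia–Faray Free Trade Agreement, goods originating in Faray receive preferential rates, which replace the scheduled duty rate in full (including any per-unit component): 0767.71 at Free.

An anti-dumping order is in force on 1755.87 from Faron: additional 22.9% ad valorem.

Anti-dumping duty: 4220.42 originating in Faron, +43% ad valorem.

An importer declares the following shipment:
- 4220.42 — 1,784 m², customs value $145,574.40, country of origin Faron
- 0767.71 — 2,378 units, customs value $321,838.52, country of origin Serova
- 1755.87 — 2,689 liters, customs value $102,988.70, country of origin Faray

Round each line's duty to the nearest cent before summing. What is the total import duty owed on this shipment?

Line 1 (4220.42, Faron, 1,784 m², $145,574.40):
Base rate for 4220.42 is 5.5%.
Additional duty on 4220.42 from Faron: +43%. Applied ad valorem rate: 5.5% + 43% = 48.5%.
Duty = $145,574.40 × 48.5% = $70,603.58.
Line 2 (0767.71, Serova, 2,378 units, $321,838.52):
Base rate for 0767.71 is 18% + $0.24/unit.
0767.71 has an FTA preferential rate, but origin Serova is not Faray; base rate stands.
Duty = $321,838.52 × 18% + 2,378 × $0.24 = $58,501.65.
Line 3 (1755.87, Faray, 2,689 liters, $102,988.70):
Base rate for 1755.87 is 16%.
Origin Faray is the FTA partner but 1755.87 is not on the preference list; base rate stands.
The additional-duty order on 1755.87 targets Faron, not Faray; it does not apply.
Duty = $102,988.70 × 16% = $16,478.19.
Total = $70,603.58 + $58,501.65 + $16,478.19 = $145,583.42.

$145,583.42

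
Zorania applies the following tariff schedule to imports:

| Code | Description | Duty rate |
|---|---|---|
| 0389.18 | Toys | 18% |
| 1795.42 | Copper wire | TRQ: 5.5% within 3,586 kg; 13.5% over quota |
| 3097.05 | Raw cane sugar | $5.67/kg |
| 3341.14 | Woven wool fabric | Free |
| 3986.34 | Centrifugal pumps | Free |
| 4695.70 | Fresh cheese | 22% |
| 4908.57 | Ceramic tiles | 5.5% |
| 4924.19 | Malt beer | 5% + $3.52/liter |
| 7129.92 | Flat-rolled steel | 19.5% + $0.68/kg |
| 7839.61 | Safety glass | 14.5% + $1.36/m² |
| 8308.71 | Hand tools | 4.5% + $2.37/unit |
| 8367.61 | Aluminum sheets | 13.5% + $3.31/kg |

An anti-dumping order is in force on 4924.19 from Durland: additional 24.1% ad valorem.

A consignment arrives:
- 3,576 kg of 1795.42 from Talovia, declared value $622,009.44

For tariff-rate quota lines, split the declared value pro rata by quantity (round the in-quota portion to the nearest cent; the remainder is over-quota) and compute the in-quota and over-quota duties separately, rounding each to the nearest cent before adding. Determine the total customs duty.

Line 1 (1795.42, Talovia, 3,576 kg, $622,009.44):
Code 1795.42 is under a tariff-rate quota (threshold 3,586 kg). Quantity 3,576 kg is within the quota, so the in-quota rate 5.5% applies to the full value.
Duty = $622,009.44 × 5.5% = $34,210.52.

$34,210.52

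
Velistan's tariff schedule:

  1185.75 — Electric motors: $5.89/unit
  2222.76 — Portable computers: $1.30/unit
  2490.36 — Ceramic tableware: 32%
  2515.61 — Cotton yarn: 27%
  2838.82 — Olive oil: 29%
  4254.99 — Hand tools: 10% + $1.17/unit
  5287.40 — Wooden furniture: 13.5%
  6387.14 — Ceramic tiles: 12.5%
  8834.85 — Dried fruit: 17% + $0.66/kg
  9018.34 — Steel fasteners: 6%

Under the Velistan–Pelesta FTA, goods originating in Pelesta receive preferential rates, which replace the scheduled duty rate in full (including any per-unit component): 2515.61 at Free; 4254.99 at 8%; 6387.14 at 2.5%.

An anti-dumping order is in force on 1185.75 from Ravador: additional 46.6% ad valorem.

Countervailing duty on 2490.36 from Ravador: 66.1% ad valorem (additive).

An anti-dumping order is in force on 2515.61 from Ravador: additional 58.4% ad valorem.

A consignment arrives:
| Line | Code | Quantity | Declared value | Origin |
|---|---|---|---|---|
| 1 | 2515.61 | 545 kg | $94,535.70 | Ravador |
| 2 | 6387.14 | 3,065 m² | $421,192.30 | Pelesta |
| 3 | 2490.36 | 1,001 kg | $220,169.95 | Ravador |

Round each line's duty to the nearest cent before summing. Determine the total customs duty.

$307,250.02

Line 1 (2515.61, Ravador, 545 kg, $94,535.70):
Base rate for 2515.61 is 27%.
2515.61 has an FTA preferential rate, but origin Ravador is not Pelesta; base rate stands.
Additional duty on 2515.61 from Ravador: +58.4%. Applied ad valorem rate: 27% + 58.4% = 85.4%.
Duty = $94,535.70 × 85.4% = $80,733.49.
Line 2 (6387.14, Pelesta, 3,065 m², $421,192.30):
Base rate for 6387.14 is 12.5%.
Origin Pelesta qualifies under the Velistan–Pelesta agreement and 6387.14 is covered: preferential rate 2.5% applies instead.
Duty = $421,192.30 × 2.5% = $10,529.81.
Line 3 (2490.36, Ravador, 1,001 kg, $220,169.95):
Base rate for 2490.36 is 32%.
Additional duty on 2490.36 from Ravador: +66.1%. Applied ad valorem rate: 32% + 66.1% = 98.1%.
Duty = $220,169.95 × 98.1% = $215,986.72.
Total = $80,733.49 + $10,529.81 + $215,986.72 = $307,250.02.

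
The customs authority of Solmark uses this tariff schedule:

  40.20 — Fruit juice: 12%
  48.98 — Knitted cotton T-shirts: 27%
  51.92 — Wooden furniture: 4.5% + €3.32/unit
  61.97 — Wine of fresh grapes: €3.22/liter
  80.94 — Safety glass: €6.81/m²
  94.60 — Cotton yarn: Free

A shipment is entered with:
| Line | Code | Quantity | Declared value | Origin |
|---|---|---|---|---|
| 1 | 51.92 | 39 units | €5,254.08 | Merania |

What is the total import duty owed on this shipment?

€365.91

Line 1 (51.92, Merania, 39 units, €5,254.08):
Base rate for 51.92 is 4.5% + €3.32/unit.
Duty = €5,254.08 × 4.5% + 39 × €3.32 = €365.91.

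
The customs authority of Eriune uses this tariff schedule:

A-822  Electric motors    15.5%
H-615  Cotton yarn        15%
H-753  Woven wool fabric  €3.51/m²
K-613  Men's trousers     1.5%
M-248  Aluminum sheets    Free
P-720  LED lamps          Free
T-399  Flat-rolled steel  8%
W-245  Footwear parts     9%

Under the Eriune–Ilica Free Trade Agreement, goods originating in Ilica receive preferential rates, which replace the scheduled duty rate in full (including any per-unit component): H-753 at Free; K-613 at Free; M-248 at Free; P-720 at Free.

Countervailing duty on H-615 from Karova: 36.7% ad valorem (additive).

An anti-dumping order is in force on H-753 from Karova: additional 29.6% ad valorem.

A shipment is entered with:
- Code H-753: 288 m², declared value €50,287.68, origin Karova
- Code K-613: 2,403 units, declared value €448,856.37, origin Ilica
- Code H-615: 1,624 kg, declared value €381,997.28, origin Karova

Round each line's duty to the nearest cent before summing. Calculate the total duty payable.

€213,388.62

Line 1 (H-753, Karova, 288 m², €50,287.68):
Base rate for H-753 is €3.51/m².
H-753 has an FTA preferential rate, but origin Karova is not Ilica; base rate stands.
Additional duty on H-753 from Karova: +29.6% ad valorem. Applied ad valorem rate = 29.6%.
Duty = €50,287.68 × 29.6% + 288 × €3.51 = €15,896.03.
Line 2 (K-613, Ilica, 2,403 units, €448,856.37):
Base rate for K-613 is 1.5%.
Origin Ilica qualifies under the Eriune–Ilica agreement and K-613 is covered: preferential rate Free applies instead.
Duty = €448,856.37 × 0% = €0.00.
Line 3 (H-615, Karova, 1,624 kg, €381,997.28):
Base rate for H-615 is 15%.
Additional duty on H-615 from Karova: +36.7%. Applied ad valorem rate: 15% + 36.7% = 51.7%.
Duty = €381,997.28 × 51.7% = €197,492.59.
Total = €15,896.03 + €0.00 + €197,492.59 = €213,388.62.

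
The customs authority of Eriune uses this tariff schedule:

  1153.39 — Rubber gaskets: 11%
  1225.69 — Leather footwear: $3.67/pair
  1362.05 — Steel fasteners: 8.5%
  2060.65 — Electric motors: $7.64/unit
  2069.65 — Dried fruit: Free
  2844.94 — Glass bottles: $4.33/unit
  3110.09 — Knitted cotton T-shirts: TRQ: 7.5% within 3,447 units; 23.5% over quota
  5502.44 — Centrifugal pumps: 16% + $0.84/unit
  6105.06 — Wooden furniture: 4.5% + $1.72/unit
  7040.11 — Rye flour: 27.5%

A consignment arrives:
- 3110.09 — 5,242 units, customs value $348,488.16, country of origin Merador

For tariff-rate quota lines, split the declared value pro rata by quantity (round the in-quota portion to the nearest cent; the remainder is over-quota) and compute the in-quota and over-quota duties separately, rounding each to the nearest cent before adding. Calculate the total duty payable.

$45,229.67

Line 1 (3110.09, Merador, 5,242 units, $348,488.16):
Code 3110.09 is under a tariff-rate quota (threshold 3,447 units). In-quota: 3,447 units at 7.5%; over-quota: 1,795 units at 23.5%.
Pro-rata value split: in-quota = $348,488.16 × 3,447/5,242 = $229,156.56; over-quota = $348,488.16 − $229,156.56 = $119,331.60.
In-quota duty = $229,156.56 × 7.5% = $17,186.74. Over-quota duty = $119,331.60 × 23.5% = $28,042.93.
Line duty = $17,186.74 + $28,042.93 = $45,229.67.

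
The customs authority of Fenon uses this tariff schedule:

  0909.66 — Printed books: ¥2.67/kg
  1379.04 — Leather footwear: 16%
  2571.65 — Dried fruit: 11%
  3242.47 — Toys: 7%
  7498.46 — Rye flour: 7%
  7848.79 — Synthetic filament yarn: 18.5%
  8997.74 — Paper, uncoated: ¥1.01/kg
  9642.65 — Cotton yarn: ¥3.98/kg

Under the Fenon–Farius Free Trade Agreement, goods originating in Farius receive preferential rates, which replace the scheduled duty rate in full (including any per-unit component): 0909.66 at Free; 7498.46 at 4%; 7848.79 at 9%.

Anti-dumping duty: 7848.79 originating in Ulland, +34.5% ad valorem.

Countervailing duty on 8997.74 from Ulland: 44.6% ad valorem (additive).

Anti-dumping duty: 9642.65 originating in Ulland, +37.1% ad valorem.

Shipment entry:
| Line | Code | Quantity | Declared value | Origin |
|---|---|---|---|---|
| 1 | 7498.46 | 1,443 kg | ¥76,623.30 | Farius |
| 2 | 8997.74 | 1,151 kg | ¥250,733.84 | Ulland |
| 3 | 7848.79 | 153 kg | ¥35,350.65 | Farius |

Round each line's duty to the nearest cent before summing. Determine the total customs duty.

Line 1 (7498.46, Farius, 1,443 kg, ¥76,623.30):
Base rate for 7498.46 is 7%.
Origin Farius qualifies under the Fenon–Farius agreement and 7498.46 is covered: preferential rate 4% applies instead.
Duty = ¥76,623.30 × 4% = ¥3,064.93.
Line 2 (8997.74, Ulland, 1,151 kg, ¥250,733.84):
Base rate for 8997.74 is ¥1.01/kg.
Additional duty on 8997.74 from Ulland: +44.6% ad valorem. Applied ad valorem rate = 44.6%.
Duty = ¥250,733.84 × 44.6% + 1,151 × ¥1.01 = ¥112,989.80.
Line 3 (7848.79, Farius, 153 kg, ¥35,350.65):
Base rate for 7848.79 is 18.5%.
Origin Farius qualifies under the Fenon–Farius agreement and 7848.79 is covered: preferential rate 9% applies instead.
The additional-duty order on 7848.79 targets Ulland, not Farius; it does not apply.
Duty = ¥35,350.65 × 9% = ¥3,181.56.
Total = ¥3,064.93 + ¥112,989.80 + ¥3,181.56 = ¥119,236.29.

¥119,236.29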